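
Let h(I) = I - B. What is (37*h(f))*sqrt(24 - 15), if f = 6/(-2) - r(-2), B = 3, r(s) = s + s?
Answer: -222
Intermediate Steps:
r(s) = 2*s
f = 1 (f = 6/(-2) - 2*(-2) = 6*(-1/2) - 1*(-4) = -3 + 4 = 1)
h(I) = -3 + I (h(I) = I - 1*3 = I - 3 = -3 + I)
(37*h(f))*sqrt(24 - 15) = (37*(-3 + 1))*sqrt(24 - 15) = (37*(-2))*sqrt(9) = -74*3 = -222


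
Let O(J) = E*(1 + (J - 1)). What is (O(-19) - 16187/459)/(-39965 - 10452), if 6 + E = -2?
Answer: -53581/23141403 ≈ -0.0023154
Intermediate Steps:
E = -8 (E = -6 - 2 = -8)
O(J) = -8*J (O(J) = -8*(1 + (J - 1)) = -8*(1 + (-1 + J)) = -8*J)
(O(-19) - 16187/459)/(-39965 - 10452) = (-8*(-19) - 16187/459)/(-39965 - 10452) = (152 - 16187*1/459)/(-50417) = (152 - 16187/459)*(-1/50417) = (53581/459)*(-1/50417) = -53581/23141403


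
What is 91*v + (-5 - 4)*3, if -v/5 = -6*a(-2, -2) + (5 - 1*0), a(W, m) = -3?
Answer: -10492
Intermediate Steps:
v = -115 (v = -5*(-6*(-3) + (5 - 1*0)) = -5*(18 + (5 + 0)) = -5*(18 + 5) = -5*23 = -115)
91*v + (-5 - 4)*3 = 91*(-115) + (-5 - 4)*3 = -10465 - 9*3 = -10465 - 27 = -10492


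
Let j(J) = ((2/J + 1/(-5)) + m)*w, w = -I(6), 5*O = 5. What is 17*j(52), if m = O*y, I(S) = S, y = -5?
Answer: 34221/65 ≈ 526.48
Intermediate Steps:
O = 1 (O = (⅕)*5 = 1)
w = -6 (w = -1*6 = -6)
m = -5 (m = 1*(-5) = -5)
j(J) = 156/5 - 12/J (j(J) = ((2/J + 1/(-5)) - 5)*(-6) = ((2/J + 1*(-⅕)) - 5)*(-6) = ((2/J - ⅕) - 5)*(-6) = ((-⅕ + 2/J) - 5)*(-6) = (-26/5 + 2/J)*(-6) = 156/5 - 12/J)
17*j(52) = 17*(156/5 - 12/52) = 17*(156/5 - 12*1/52) = 17*(156/5 - 3/13) = 17*(2013/65) = 34221/65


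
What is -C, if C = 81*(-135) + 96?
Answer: 10839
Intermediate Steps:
C = -10839 (C = -10935 + 96 = -10839)
-C = -1*(-10839) = 10839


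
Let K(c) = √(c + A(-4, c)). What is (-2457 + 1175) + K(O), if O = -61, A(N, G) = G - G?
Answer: -1282 + I*√61 ≈ -1282.0 + 7.8102*I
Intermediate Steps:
A(N, G) = 0
K(c) = √c (K(c) = √(c + 0) = √c)
(-2457 + 1175) + K(O) = (-2457 + 1175) + √(-61) = -1282 + I*√61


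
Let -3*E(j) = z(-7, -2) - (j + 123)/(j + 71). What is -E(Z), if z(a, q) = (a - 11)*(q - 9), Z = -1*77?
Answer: 617/9 ≈ 68.556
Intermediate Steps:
Z = -77
z(a, q) = (-11 + a)*(-9 + q)
E(j) = -66 + (123 + j)/(3*(71 + j)) (E(j) = -((99 - 11*(-2) - 9*(-7) - 7*(-2)) - (j + 123)/(j + 71))/3 = -((99 + 22 + 63 + 14) - (123 + j)/(71 + j))/3 = -(198 - (123 + j)/(71 + j))/3 = -66 + (123 + j)/(3*(71 + j)))
-E(Z) = -(-13935 - 197*(-77))/(3*(71 - 77)) = -(-13935 + 15169)/(3*(-6)) = -(-1)*1234/(3*6) = -1*(-617/9) = 617/9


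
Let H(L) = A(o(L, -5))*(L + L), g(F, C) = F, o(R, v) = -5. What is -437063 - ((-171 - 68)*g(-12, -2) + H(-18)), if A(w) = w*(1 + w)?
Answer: -439211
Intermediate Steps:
H(L) = 40*L (H(L) = (-5*(1 - 5))*(L + L) = (-5*(-4))*(2*L) = 20*(2*L) = 40*L)
-437063 - ((-171 - 68)*g(-12, -2) + H(-18)) = -437063 - ((-171 - 68)*(-12) + 40*(-18)) = -437063 - (-239*(-12) - 720) = -437063 - (2868 - 720) = -437063 - 1*2148 = -437063 - 2148 = -439211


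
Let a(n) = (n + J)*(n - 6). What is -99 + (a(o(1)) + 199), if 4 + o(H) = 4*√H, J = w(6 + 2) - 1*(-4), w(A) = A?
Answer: 28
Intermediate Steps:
J = 12 (J = (6 + 2) - 1*(-4) = 8 + 4 = 12)
o(H) = -4 + 4*√H
a(n) = (-6 + n)*(12 + n) (a(n) = (n + 12)*(n - 6) = (12 + n)*(-6 + n) = (-6 + n)*(12 + n))
-99 + (a(o(1)) + 199) = -99 + ((-72 + (-4 + 4*√1)² + 6*(-4 + 4*√1)) + 199) = -99 + ((-72 + (-4 + 4*1)² + 6*(-4 + 4*1)) + 199) = -99 + ((-72 + (-4 + 4)² + 6*(-4 + 4)) + 199) = -99 + ((-72 + 0² + 6*0) + 199) = -99 + ((-72 + 0 + 0) + 199) = -99 + (-72 + 199) = -99 + 127 = 28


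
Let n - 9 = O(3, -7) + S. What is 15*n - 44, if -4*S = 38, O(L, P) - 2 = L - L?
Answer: -43/2 ≈ -21.500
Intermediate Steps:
O(L, P) = 2 (O(L, P) = 2 + (L - L) = 2 + 0 = 2)
S = -19/2 (S = -¼*38 = -19/2 ≈ -9.5000)
n = 3/2 (n = 9 + (2 - 19/2) = 9 - 15/2 = 3/2 ≈ 1.5000)
15*n - 44 = 15*(3/2) - 44 = 45/2 - 44 = -43/2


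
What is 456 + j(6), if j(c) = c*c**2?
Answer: 672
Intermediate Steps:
j(c) = c**3
456 + j(6) = 456 + 6**3 = 456 + 216 = 672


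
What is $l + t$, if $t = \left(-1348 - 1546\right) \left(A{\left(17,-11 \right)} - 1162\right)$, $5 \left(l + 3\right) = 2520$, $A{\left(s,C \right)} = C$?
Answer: $3395163$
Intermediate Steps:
$l = 501$ ($l = -3 + \frac{1}{5} \cdot 2520 = -3 + 504 = 501$)
$t = 3394662$ ($t = \left(-1348 - 1546\right) \left(-11 - 1162\right) = \left(-2894\right) \left(-1173\right) = 3394662$)
$l + t = 501 + 3394662 = 3395163$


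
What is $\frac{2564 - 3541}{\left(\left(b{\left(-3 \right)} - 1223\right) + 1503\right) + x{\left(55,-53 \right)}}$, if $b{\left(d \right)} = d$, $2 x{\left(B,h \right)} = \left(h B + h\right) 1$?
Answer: $\frac{977}{1207} \approx 0.80944$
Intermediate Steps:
$x{\left(B,h \right)} = \frac{h}{2} + \frac{B h}{2}$ ($x{\left(B,h \right)} = \frac{\left(h B + h\right) 1}{2} = \frac{\left(B h + h\right) 1}{2} = \frac{\left(h + B h\right) 1}{2} = \frac{h + B h}{2} = \frac{h}{2} + \frac{B h}{2}$)
$\frac{2564 - 3541}{\left(\left(b{\left(-3 \right)} - 1223\right) + 1503\right) + x{\left(55,-53 \right)}} = \frac{2564 - 3541}{\left(\left(-3 - 1223\right) + 1503\right) + \frac{1}{2} \left(-53\right) \left(1 + 55\right)} = - \frac{977}{\left(-1226 + 1503\right) + \frac{1}{2} \left(-53\right) 56} = - \frac{977}{277 - 1484} = - \frac{977}{-1207} = \left(-977\right) \left(- \frac{1}{1207}\right) = \frac{977}{1207}$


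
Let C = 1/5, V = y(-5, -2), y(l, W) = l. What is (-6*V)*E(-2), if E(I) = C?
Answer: 6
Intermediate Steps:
V = -5
C = ⅕ ≈ 0.20000
E(I) = ⅕
(-6*V)*E(-2) = -6*(-5)*(⅕) = 30*(⅕) = 6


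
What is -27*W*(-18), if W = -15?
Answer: -7290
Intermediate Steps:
-27*W*(-18) = -27*(-15)*(-18) = 405*(-18) = -7290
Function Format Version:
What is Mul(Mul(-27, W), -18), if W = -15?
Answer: -7290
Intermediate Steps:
Mul(Mul(-27, W), -18) = Mul(Mul(-27, -15), -18) = Mul(405, -18) = -7290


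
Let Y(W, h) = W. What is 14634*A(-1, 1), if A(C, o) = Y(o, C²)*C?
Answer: -14634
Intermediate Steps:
A(C, o) = C*o (A(C, o) = o*C = C*o)
14634*A(-1, 1) = 14634*(-1*1) = 14634*(-1) = -14634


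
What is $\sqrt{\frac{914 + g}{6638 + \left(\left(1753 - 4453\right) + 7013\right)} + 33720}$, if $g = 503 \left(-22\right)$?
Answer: $\frac{4 \sqrt{114410922}}{233} \approx 183.63$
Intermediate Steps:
$g = -11066$
$\sqrt{\frac{914 + g}{6638 + \left(\left(1753 - 4453\right) + 7013\right)} + 33720} = \sqrt{\frac{914 - 11066}{6638 + \left(\left(1753 - 4453\right) + 7013\right)} + 33720} = \sqrt{- \frac{10152}{6638 + \left(-2700 + 7013\right)} + 33720} = \sqrt{- \frac{10152}{6638 + 4313} + 33720} = \sqrt{- \frac{10152}{10951} + 33720} = \sqrt{\left(-10152\right) \frac{1}{10951} + 33720} = \sqrt{- \frac{216}{233} + 33720} = \sqrt{\frac{7856544}{233}} = \frac{4 \sqrt{114410922}}{233}$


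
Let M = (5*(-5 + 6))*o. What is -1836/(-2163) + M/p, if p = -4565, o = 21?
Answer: 543615/658273 ≈ 0.82582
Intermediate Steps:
M = 105 (M = (5*(-5 + 6))*21 = (5*1)*21 = 5*21 = 105)
-1836/(-2163) + M/p = -1836/(-2163) + 105/(-4565) = -1836*(-1/2163) + 105*(-1/4565) = 612/721 - 21/913 = 543615/658273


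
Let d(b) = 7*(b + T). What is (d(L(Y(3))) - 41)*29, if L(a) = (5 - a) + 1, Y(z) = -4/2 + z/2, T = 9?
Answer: 3915/2 ≈ 1957.5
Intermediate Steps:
Y(z) = -2 + z/2 (Y(z) = -4*1/2 + z*(1/2) = -2 + z/2)
L(a) = 6 - a
d(b) = 63 + 7*b (d(b) = 7*(b + 9) = 7*(9 + b) = 63 + 7*b)
(d(L(Y(3))) - 41)*29 = ((63 + 7*(6 - (-2 + (1/2)*3))) - 41)*29 = ((63 + 7*(6 - (-2 + 3/2))) - 41)*29 = ((63 + 7*(6 - 1*(-1/2))) - 41)*29 = ((63 + 7*(6 + 1/2)) - 41)*29 = ((63 + 7*(13/2)) - 41)*29 = ((63 + 91/2) - 41)*29 = (217/2 - 41)*29 = (135/2)*29 = 3915/2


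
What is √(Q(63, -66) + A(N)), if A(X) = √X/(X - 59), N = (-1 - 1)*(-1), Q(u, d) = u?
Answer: √(204687 - 57*√2)/57 ≈ 7.9357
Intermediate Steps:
N = 2 (N = -2*(-1) = 2)
A(X) = √X/(-59 + X)
√(Q(63, -66) + A(N)) = √(63 + √2/(-59 + 2)) = √(63 + √2/(-57)) = √(63 + √2*(-1/57)) = √(63 - √2/57)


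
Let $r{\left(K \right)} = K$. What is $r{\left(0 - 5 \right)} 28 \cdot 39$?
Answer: $-5460$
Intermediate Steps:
$r{\left(0 - 5 \right)} 28 \cdot 39 = \left(0 - 5\right) 28 \cdot 39 = \left(-5\right) 28 \cdot 39 = \left(-140\right) 39 = -5460$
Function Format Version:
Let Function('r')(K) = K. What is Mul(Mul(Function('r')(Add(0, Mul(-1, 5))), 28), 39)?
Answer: -5460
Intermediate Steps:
Mul(Mul(Function('r')(Add(0, Mul(-1, 5))), 28), 39) = Mul(Mul(Add(0, Mul(-1, 5)), 28), 39) = Mul(Mul(Add(0, -5), 28), 39) = Mul(Mul(-5, 28), 39) = Mul(-140, 39) = -5460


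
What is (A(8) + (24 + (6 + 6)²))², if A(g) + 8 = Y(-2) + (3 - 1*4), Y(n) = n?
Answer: 24649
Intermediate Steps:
A(g) = -11 (A(g) = -8 + (-2 + (3 - 1*4)) = -8 + (-2 + (3 - 4)) = -8 + (-2 - 1) = -8 - 3 = -11)
(A(8) + (24 + (6 + 6)²))² = (-11 + (24 + (6 + 6)²))² = (-11 + (24 + 12²))² = (-11 + (24 + 144))² = (-11 + 168)² = 157² = 24649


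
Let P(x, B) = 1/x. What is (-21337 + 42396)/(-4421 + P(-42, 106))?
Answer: -884478/185683 ≈ -4.7634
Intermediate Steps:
(-21337 + 42396)/(-4421 + P(-42, 106)) = (-21337 + 42396)/(-4421 + 1/(-42)) = 21059/(-4421 - 1/42) = 21059/(-185683/42) = 21059*(-42/185683) = -884478/185683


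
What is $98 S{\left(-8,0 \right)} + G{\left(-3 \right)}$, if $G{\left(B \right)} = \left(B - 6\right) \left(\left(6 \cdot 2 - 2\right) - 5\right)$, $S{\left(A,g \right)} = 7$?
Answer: $641$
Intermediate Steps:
$G{\left(B \right)} = -30 + 5 B$ ($G{\left(B \right)} = \left(-6 + B\right) \left(\left(12 - 2\right) - 5\right) = \left(-6 + B\right) \left(10 - 5\right) = \left(-6 + B\right) 5 = -30 + 5 B$)
$98 S{\left(-8,0 \right)} + G{\left(-3 \right)} = 98 \cdot 7 + \left(-30 + 5 \left(-3\right)\right) = 686 - 45 = 641$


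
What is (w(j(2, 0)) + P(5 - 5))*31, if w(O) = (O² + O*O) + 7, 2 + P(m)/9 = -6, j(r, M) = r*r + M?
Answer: -1023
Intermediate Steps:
j(r, M) = M + r² (j(r, M) = r² + M = M + r²)
P(m) = -72 (P(m) = -18 + 9*(-6) = -18 - 54 = -72)
w(O) = 7 + 2*O² (w(O) = (O² + O²) + 7 = 2*O² + 7 = 7 + 2*O²)
(w(j(2, 0)) + P(5 - 5))*31 = ((7 + 2*(0 + 2²)²) - 72)*31 = ((7 + 2*(0 + 4)²) - 72)*31 = ((7 + 2*4²) - 72)*31 = ((7 + 2*16) - 72)*31 = ((7 + 32) - 72)*31 = (39 - 72)*31 = -33*31 = -1023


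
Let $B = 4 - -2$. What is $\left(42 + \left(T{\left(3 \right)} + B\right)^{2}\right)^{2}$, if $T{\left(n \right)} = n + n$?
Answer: $34596$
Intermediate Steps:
$B = 6$ ($B = 4 + 2 = 6$)
$T{\left(n \right)} = 2 n$
$\left(42 + \left(T{\left(3 \right)} + B\right)^{2}\right)^{2} = \left(42 + \left(2 \cdot 3 + 6\right)^{2}\right)^{2} = \left(42 + \left(6 + 6\right)^{2}\right)^{2} = \left(42 + 12^{2}\right)^{2} = \left(42 + 144\right)^{2} = 186^{2} = 34596$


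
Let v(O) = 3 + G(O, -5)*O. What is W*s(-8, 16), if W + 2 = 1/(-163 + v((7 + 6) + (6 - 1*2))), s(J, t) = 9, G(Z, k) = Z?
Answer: -771/43 ≈ -17.930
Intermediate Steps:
v(O) = 3 + O**2 (v(O) = 3 + O*O = 3 + O**2)
W = -257/129 (W = -2 + 1/(-163 + (3 + ((7 + 6) + (6 - 1*2))**2)) = -2 + 1/(-163 + (3 + (13 + (6 - 2))**2)) = -2 + 1/(-163 + (3 + (13 + 4)**2)) = -2 + 1/(-163 + (3 + 17**2)) = -2 + 1/(-163 + (3 + 289)) = -2 + 1/(-163 + 292) = -2 + 1/129 = -257/129 ≈ -1.9922)
W*s(-8, 16) = -257/129*9 = -771/43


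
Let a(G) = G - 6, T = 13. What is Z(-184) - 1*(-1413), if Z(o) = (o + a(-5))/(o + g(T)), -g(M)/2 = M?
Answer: 19795/14 ≈ 1413.9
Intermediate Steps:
a(G) = -6 + G
g(M) = -2*M
Z(o) = (-11 + o)/(-26 + o) (Z(o) = (o + (-6 - 5))/(o - 2*13) = (o - 11)/(o - 26) = (-11 + o)/(-26 + o))
Z(-184) - 1*(-1413) = (-11 - 184)/(-26 - 184) - 1*(-1413) = -195/(-210) + 1413 = -1/210*(-195) + 1413 = 13/14 + 1413 = 19795/14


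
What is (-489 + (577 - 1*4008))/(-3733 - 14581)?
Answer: 1960/9157 ≈ 0.21404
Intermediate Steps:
(-489 + (577 - 1*4008))/(-3733 - 14581) = (-489 + (577 - 4008))/(-18314) = (-489 - 3431)*(-1/18314) = -3920*(-1/18314) = 1960/9157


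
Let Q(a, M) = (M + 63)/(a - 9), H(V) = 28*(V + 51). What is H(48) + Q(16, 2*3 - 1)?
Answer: 19472/7 ≈ 2781.7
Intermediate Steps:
H(V) = 1428 + 28*V (H(V) = 28*(51 + V) = 1428 + 28*V)
Q(a, M) = (63 + M)/(-9 + a)
H(48) + Q(16, 2*3 - 1) = (1428 + 28*48) + (63 + (2*3 - 1))/(-9 + 16) = (1428 + 1344) + (63 + (6 - 1))/7 = 2772 + (63 + 5)/7 = 2772 + (⅐)*68 = 2772 + 68/7 = 19472/7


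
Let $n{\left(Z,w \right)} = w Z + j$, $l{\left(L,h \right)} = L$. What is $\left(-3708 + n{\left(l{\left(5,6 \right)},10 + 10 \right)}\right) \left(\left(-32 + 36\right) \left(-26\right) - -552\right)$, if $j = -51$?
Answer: $-1639232$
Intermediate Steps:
$n{\left(Z,w \right)} = -51 + Z w$ ($n{\left(Z,w \right)} = w Z - 51 = Z w - 51 = -51 + Z w$)
$\left(-3708 + n{\left(l{\left(5,6 \right)},10 + 10 \right)}\right) \left(\left(-32 + 36\right) \left(-26\right) - -552\right) = \left(-3708 - \left(51 - 5 \left(10 + 10\right)\right)\right) \left(\left(-32 + 36\right) \left(-26\right) - -552\right) = \left(-3708 + \left(-51 + 5 \cdot 20\right)\right) \left(4 \left(-26\right) + 552\right) = \left(-3708 + \left(-51 + 100\right)\right) \left(-104 + 552\right) = \left(-3708 + 49\right) 448 = \left(-3659\right) 448 = -1639232$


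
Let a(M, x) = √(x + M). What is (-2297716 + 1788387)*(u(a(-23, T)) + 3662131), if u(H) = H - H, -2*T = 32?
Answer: -1865229520099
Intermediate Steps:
T = -16 (T = -½*32 = -16)
a(M, x) = √(M + x)
u(H) = 0
(-2297716 + 1788387)*(u(a(-23, T)) + 3662131) = (-2297716 + 1788387)*(0 + 3662131) = -509329*3662131 = -1865229520099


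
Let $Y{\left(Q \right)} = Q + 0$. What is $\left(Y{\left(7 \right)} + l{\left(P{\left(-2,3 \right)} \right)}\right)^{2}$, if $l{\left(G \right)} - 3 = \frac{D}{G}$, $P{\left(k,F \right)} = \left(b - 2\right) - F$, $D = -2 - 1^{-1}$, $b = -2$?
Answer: $\frac{5329}{49} \approx 108.76$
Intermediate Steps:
$Y{\left(Q \right)} = Q$
$D = -3$ ($D = -2 - 1 = -3$)
$P{\left(k,F \right)} = -4 - F$ ($P{\left(k,F \right)} = \left(-2 - 2\right) - F = -4 - F$)
$l{\left(G \right)} = 3 - \frac{3}{G}$
$\left(Y{\left(7 \right)} + l{\left(P{\left(-2,3 \right)} \right)}\right)^{2} = \left(7 + \left(3 - \frac{3}{-4 - 3}\right)\right)^{2} = \left(7 + \left(3 - \frac{3}{-7}\right)\right)^{2} = \left(7 + \left(3 - - \frac{3}{7}\right)\right)^{2} = \left(7 + \left(3 + \frac{3}{7}\right)\right)^{2} = \left(7 + \frac{24}{7}\right)^{2} = \left(\frac{73}{7}\right)^{2} = \frac{5329}{49}$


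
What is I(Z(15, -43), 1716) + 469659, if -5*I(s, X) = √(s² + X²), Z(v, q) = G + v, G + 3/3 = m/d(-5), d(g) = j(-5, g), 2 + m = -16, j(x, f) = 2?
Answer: 469659 - √2944681/5 ≈ 4.6932e+5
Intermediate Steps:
m = -18 (m = -2 - 16 = -18)
d(g) = 2
G = -10 (G = -1 - 18/2 = -1 - 18*½ = -1 - 9 = -10)
Z(v, q) = -10 + v
I(s, X) = -√(X² + s²)/5 (I(s, X) = -√(s² + X²)/5 = -√(X² + s²)/5)
I(Z(15, -43), 1716) + 469659 = -√(1716² + (-10 + 15)²)/5 + 469659 = -√(2944656 + 5²)/5 + 469659 = -√(2944656 + 25)/5 + 469659 = -√2944681/5 + 469659 = 469659 - √2944681/5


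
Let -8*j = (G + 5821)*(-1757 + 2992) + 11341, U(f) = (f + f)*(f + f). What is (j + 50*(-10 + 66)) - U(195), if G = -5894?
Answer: -557793/4 ≈ -1.3945e+5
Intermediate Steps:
U(f) = 4*f² (U(f) = (2*f)*(2*f) = 4*f²)
j = 39407/4 (j = -((-5894 + 5821)*(-1757 + 2992) + 11341)/8 = -(-73*1235 + 11341)/8 = -(-90155 + 11341)/8 = -⅛*(-78814) = 39407/4 ≈ 9851.8)
(j + 50*(-10 + 66)) - U(195) = (39407/4 + 50*(-10 + 66)) - 4*195² = (39407/4 + 50*56) - 4*38025 = (39407/4 + 2800) - 1*152100 = 50607/4 - 152100 = -557793/4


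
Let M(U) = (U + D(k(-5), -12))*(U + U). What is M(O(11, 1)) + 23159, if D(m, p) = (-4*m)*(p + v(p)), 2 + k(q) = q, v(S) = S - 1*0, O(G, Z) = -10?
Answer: 36799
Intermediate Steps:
v(S) = S (v(S) = S + 0 = S)
k(q) = -2 + q
D(m, p) = -8*m*p (D(m, p) = (-4*m)*(p + p) = (-4*m)*(2*p) = -8*m*p)
M(U) = 2*U*(-672 + U) (M(U) = (U - 8*(-2 - 5)*(-12))*(U + U) = (U - 8*(-7)*(-12))*(2*U) = (U - 672)*(2*U) = (-672 + U)*(2*U) = 2*U*(-672 + U))
M(O(11, 1)) + 23159 = 2*(-10)*(-672 - 10) + 23159 = 2*(-10)*(-682) + 23159 = 13640 + 23159 = 36799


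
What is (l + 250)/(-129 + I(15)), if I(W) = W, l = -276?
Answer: 13/57 ≈ 0.22807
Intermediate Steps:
(l + 250)/(-129 + I(15)) = (-276 + 250)/(-129 + 15) = -26/(-114) = -26*(-1/114) = 13/57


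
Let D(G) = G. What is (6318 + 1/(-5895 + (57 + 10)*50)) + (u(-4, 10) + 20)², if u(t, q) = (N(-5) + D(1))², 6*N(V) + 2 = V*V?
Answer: 27040239409/3298320 ≈ 8198.2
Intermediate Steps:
N(V) = -⅓ + V²/6 (N(V) = -⅓ + (V*V)/6 = -⅓ + V²/6)
u(t, q) = 841/36 (u(t, q) = ((-⅓ + (⅙)*(-5)²) + 1)² = ((-⅓ + (⅙)*25) + 1)² = ((-⅓ + 25/6) + 1)² = (23/6 + 1)² = (29/6)² = 841/36)
(6318 + 1/(-5895 + (57 + 10)*50)) + (u(-4, 10) + 20)² = (6318 + 1/(-5895 + (57 + 10)*50)) + (841/36 + 20)² = (6318 + 1/(-5895 + 67*50)) + (1561/36)² = (6318 + 1/(-5895 + 3350)) + 2436721/1296 = (6318 + 1/(-2545)) + 2436721/1296 = (6318 - 1/2545) + 2436721/1296 = 16079309/2545 + 2436721/1296 = 27040239409/3298320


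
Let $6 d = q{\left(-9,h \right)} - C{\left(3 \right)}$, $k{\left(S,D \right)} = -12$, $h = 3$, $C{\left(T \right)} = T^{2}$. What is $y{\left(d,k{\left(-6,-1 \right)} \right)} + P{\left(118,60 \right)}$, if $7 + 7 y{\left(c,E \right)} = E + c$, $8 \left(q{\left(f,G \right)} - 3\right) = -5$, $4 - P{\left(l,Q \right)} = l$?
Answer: $- \frac{39269}{336} \approx -116.87$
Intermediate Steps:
$P{\left(l,Q \right)} = 4 - l$
$q{\left(f,G \right)} = \frac{19}{8}$ ($q{\left(f,G \right)} = 3 + \frac{1}{8} \left(-5\right) = 3 - \frac{5}{8} = \frac{19}{8}$)
$d = - \frac{53}{48}$ ($d = \frac{\frac{19}{8} - 3^{2}}{6} = \frac{\frac{19}{8} - 9}{6} = \frac{1}{6} \left(- \frac{53}{8}\right) = - \frac{53}{48} \approx -1.1042$)
$y{\left(c,E \right)} = -1 + \frac{E}{7} + \frac{c}{7}$ ($y{\left(c,E \right)} = -1 + \frac{E + c}{7} = -1 + \left(\frac{E}{7} + \frac{c}{7}\right) = -1 + \frac{E}{7} + \frac{c}{7}$)
$y{\left(d,k{\left(-6,-1 \right)} \right)} + P{\left(118,60 \right)} = \left(-1 + \frac{1}{7} \left(-12\right) + \frac{1}{7} \left(- \frac{53}{48}\right)\right) + \left(4 - 118\right) = \left(-1 - \frac{12}{7} - \frac{53}{336}\right) + \left(4 - 118\right) = - \frac{965}{336} - 114 = - \frac{39269}{336}$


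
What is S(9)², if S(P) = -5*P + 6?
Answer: 1521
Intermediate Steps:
S(P) = 6 - 5*P
S(9)² = (6 - 5*9)² = (6 - 45)² = (-39)² = 1521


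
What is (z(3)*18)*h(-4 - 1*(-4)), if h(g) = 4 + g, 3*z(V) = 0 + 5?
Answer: 120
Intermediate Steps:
z(V) = 5/3 (z(V) = (0 + 5)/3 = (⅓)*5 = 5/3)
(z(3)*18)*h(-4 - 1*(-4)) = ((5/3)*18)*(4 + (-4 - 1*(-4))) = 30*(4 + (-4 + 4)) = 30*(4 + 0) = 30*4 = 120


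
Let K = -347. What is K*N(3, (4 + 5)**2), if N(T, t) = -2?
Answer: 694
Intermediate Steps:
K*N(3, (4 + 5)**2) = -347*(-2) = 694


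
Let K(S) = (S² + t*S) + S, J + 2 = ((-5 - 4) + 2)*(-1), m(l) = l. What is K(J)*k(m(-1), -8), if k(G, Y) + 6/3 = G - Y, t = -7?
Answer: -25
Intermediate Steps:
k(G, Y) = -2 + G - Y (k(G, Y) = -2 + (G - Y) = -2 + G - Y)
J = 5 (J = -2 + ((-5 - 4) + 2)*(-1) = -2 + (-9 + 2)*(-1) = -2 - 7*(-1) = -2 + 7 = 5)
K(S) = S² - 6*S (K(S) = (S² - 7*S) + S = S² - 6*S)
K(J)*k(m(-1), -8) = (5*(-6 + 5))*(-2 - 1 - 1*(-8)) = (5*(-1))*(-2 - 1 + 8) = -5*5 = -25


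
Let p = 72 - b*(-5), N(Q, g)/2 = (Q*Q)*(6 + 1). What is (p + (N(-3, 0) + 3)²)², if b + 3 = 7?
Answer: 279993289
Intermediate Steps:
b = 4 (b = -3 + 7 = 4)
N(Q, g) = 14*Q² (N(Q, g) = 2*((Q*Q)*(6 + 1)) = 2*(Q²*7) = 2*(7*Q²) = 14*Q²)
p = 92 (p = 72 - 4*(-5) = 72 - 1*(-20) = 72 + 20 = 92)
(p + (N(-3, 0) + 3)²)² = (92 + (14*(-3)² + 3)²)² = (92 + (14*9 + 3)²)² = (92 + (126 + 3)²)² = (92 + 129²)² = (92 + 16641)² = 16733² = 279993289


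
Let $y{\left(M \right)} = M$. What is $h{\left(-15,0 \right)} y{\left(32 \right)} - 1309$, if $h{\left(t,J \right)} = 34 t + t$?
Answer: $-18109$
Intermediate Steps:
$h{\left(t,J \right)} = 35 t$
$h{\left(-15,0 \right)} y{\left(32 \right)} - 1309 = 35 \left(-15\right) 32 - 1309 = \left(-525\right) 32 - 1309 = -16800 - 1309 = -18109$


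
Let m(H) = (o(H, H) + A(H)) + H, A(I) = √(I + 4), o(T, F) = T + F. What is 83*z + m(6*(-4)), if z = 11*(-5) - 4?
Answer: -4969 + 2*I*√5 ≈ -4969.0 + 4.4721*I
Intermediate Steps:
o(T, F) = F + T
A(I) = √(4 + I)
m(H) = √(4 + H) + 3*H (m(H) = ((H + H) + √(4 + H)) + H = (2*H + √(4 + H)) + H = (√(4 + H) + 2*H) + H = √(4 + H) + 3*H)
z = -59 (z = -55 - 4 = -59)
83*z + m(6*(-4)) = 83*(-59) + (√(4 + 6*(-4)) + 3*(6*(-4))) = -4897 + (√(4 - 24) + 3*(-24)) = -4897 + (√(-20) - 72) = -4897 + (2*I*√5 - 72) = -4897 + (-72 + 2*I*√5) = -4969 + 2*I*√5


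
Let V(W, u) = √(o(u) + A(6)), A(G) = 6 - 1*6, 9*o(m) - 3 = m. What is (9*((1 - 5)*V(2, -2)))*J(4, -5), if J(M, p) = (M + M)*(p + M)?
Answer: 96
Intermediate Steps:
o(m) = ⅓ + m/9
J(M, p) = 2*M*(M + p) (J(M, p) = (2*M)*(M + p) = 2*M*(M + p))
A(G) = 0 (A(G) = 6 - 6 = 0)
V(W, u) = √(⅓ + u/9) (V(W, u) = √((⅓ + u/9) + 0) = √(⅓ + u/9))
(9*((1 - 5)*V(2, -2)))*J(4, -5) = (9*((1 - 5)*(√(3 - 2)/3)))*(2*4*(4 - 5)) = (9*(-4*√1/3))*(2*4*(-1)) = (9*(-4/3))*(-8) = -12*(-8) = 96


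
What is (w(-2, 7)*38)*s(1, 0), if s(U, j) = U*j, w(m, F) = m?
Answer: 0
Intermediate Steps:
(w(-2, 7)*38)*s(1, 0) = (-2*38)*(1*0) = -76*0 = 0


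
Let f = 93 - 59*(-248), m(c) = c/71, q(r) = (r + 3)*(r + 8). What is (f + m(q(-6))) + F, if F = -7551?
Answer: 509348/71 ≈ 7173.9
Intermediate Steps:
q(r) = (3 + r)*(8 + r)
m(c) = c/71 (m(c) = c*(1/71) = c/71)
f = 14725 (f = 93 + 14632 = 14725)
(f + m(q(-6))) + F = (14725 + (24 + (-6)**2 + 11*(-6))/71) - 7551 = (14725 + (24 + 36 - 66)/71) - 7551 = (14725 + (1/71)*(-6)) - 7551 = (14725 - 6/71) - 7551 = 1045469/71 - 7551 = 509348/71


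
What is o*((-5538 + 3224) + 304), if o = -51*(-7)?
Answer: -717570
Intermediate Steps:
o = 357
o*((-5538 + 3224) + 304) = 357*((-5538 + 3224) + 304) = 357*(-2314 + 304) = 357*(-2010) = -717570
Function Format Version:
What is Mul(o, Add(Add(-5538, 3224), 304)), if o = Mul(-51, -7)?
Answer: -717570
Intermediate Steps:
o = 357
Mul(o, Add(Add(-5538, 3224), 304)) = Mul(357, Add(Add(-5538, 3224), 304)) = Mul(357, Add(-2314, 304)) = Mul(357, -2010) = -717570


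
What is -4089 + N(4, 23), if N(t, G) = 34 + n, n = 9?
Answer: -4046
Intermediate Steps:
N(t, G) = 43 (N(t, G) = 34 + 9 = 43)
-4089 + N(4, 23) = -4089 + 43 = -4046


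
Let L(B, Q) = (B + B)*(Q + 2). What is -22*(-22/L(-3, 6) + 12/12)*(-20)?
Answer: 1925/3 ≈ 641.67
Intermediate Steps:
L(B, Q) = 2*B*(2 + Q) (L(B, Q) = (2*B)*(2 + Q) = 2*B*(2 + Q))
-22*(-22/L(-3, 6) + 12/12)*(-20) = -22*(-22*(-1/(6*(2 + 6))) + 12/12)*(-20) = -22*(-22/(2*(-3)*8) + 12*(1/12))*(-20) = -22*(-22/(-48) + 1)*(-20) = -22*(-22*(-1/48) + 1)*(-20) = -22*(11/24 + 1)*(-20) = -22*35/24*(-20) = -385/12*(-20) = 1925/3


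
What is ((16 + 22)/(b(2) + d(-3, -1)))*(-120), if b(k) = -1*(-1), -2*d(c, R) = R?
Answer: -3040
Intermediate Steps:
d(c, R) = -R/2
b(k) = 1
((16 + 22)/(b(2) + d(-3, -1)))*(-120) = ((16 + 22)/(1 - 1/2*(-1)))*(-120) = (38/(1 + 1/2))*(-120) = (38/(3/2))*(-120) = (38*(2/3))*(-120) = (76/3)*(-120) = -3040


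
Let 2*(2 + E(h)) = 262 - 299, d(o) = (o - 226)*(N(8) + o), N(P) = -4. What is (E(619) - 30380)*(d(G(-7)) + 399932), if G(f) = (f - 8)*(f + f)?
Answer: -12057932718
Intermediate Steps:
G(f) = 2*f*(-8 + f) (G(f) = (-8 + f)*(2*f) = 2*f*(-8 + f))
d(o) = (-226 + o)*(-4 + o) (d(o) = (o - 226)*(-4 + o) = (-226 + o)*(-4 + o))
E(h) = -41/2 (E(h) = -2 + (262 - 299)/2 = -2 + (½)*(-37) = -2 - 37/2 = -41/2)
(E(619) - 30380)*(d(G(-7)) + 399932) = (-41/2 - 30380)*((904 + (2*(-7)*(-8 - 7))² - 460*(-7)*(-8 - 7)) + 399932) = -60801*((904 + (2*(-7)*(-15))² - 460*(-7)*(-15)) + 399932)/2 = -60801*((904 + 210² - 230*210) + 399932)/2 = -60801*((904 + 44100 - 48300) + 399932)/2 = -60801*(-3296 + 399932)/2 = -60801/2*396636 = -12057932718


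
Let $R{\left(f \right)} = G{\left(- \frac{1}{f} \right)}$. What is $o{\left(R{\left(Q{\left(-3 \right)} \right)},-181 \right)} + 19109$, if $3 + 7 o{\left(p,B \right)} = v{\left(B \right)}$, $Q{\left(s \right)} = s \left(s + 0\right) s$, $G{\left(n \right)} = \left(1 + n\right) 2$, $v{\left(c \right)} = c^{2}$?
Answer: $\frac{166521}{7} \approx 23789.0$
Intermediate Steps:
$G{\left(n \right)} = 2 + 2 n$
$Q{\left(s \right)} = s^{3}$ ($Q{\left(s \right)} = s s s = s^{2} s = s^{3}$)
$R{\left(f \right)} = 2 - \frac{2}{f}$ ($R{\left(f \right)} = 2 + 2 \left(- \frac{1}{f}\right) = 2 - \frac{2}{f}$)
$o{\left(p,B \right)} = - \frac{3}{7} + \frac{B^{2}}{7}$
$o{\left(R{\left(Q{\left(-3 \right)} \right)},-181 \right)} + 19109 = \left(- \frac{3}{7} + \frac{\left(-181\right)^{2}}{7}\right) + 19109 = \left(- \frac{3}{7} + \frac{1}{7} \cdot 32761\right) + 19109 = \left(- \frac{3}{7} + \frac{32761}{7}\right) + 19109 = \frac{32758}{7} + 19109 = \frac{166521}{7}$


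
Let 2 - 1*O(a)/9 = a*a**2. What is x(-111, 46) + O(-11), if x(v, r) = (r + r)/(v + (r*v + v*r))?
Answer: 123844939/10323 ≈ 11997.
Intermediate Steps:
x(v, r) = 2*r/(v + 2*r*v) (x(v, r) = (2*r)/(v + (r*v + r*v)) = (2*r)/(v + 2*r*v) = 2*r/(v + 2*r*v))
O(a) = 18 - 9*a**3 (O(a) = 18 - 9*a*a**2 = 18 - 9*a**3)
x(-111, 46) + O(-11) = 2*46/(-111*(1 + 2*46)) + (18 - 9*(-11)**3) = 2*46*(-1/111)/(1 + 92) + (18 - 9*(-1331)) = 2*46*(-1/111)/93 + (18 + 11979) = 2*46*(-1/111)*(1/93) + 11997 = -92/10323 + 11997 = 123844939/10323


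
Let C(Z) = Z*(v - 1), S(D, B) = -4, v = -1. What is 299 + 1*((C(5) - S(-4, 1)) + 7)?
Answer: 300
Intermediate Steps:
C(Z) = -2*Z (C(Z) = Z*(-1 - 1) = Z*(-2) = -2*Z)
299 + 1*((C(5) - S(-4, 1)) + 7) = 299 + 1*((-2*5 - 1*(-4)) + 7) = 299 + 1*((-10 + 4) + 7) = 299 + 1*(-6 + 7) = 299 + 1*1 = 299 + 1 = 300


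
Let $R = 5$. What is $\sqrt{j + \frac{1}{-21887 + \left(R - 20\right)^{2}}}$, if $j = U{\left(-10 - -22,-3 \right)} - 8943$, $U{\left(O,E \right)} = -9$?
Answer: $\frac{5 i \sqrt{168026263598}}{21662} \approx 94.615 i$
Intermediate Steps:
$j = -8952$ ($j = -9 - 8943 = -8952$)
$\sqrt{j + \frac{1}{-21887 + \left(R - 20\right)^{2}}} = \sqrt{-8952 + \frac{1}{-21887 + \left(5 - 20\right)^{2}}} = \sqrt{-8952 + \frac{1}{-21887 + \left(-15\right)^{2}}} = \sqrt{-8952 + \frac{1}{-21887 + 225}} = \sqrt{-8952 + \frac{1}{-21662}} = \sqrt{-8952 - \frac{1}{21662}} = \sqrt{- \frac{193918225}{21662}} = \frac{5 i \sqrt{168026263598}}{21662}$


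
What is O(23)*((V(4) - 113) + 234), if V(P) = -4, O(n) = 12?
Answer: 1404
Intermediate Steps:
O(23)*((V(4) - 113) + 234) = 12*((-4 - 113) + 234) = 12*(-117 + 234) = 12*117 = 1404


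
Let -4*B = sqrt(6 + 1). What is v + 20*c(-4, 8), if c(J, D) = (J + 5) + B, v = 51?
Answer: 71 - 5*sqrt(7) ≈ 57.771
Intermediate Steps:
B = -sqrt(7)/4 (B = -sqrt(6 + 1)/4 = -sqrt(7)/4 ≈ -0.66144)
c(J, D) = 5 + J - sqrt(7)/4 (c(J, D) = (J + 5) - sqrt(7)/4 = (5 + J) - sqrt(7)/4 = 5 + J - sqrt(7)/4)
v + 20*c(-4, 8) = 51 + 20*(5 - 4 - sqrt(7)/4) = 51 + 20*(1 - sqrt(7)/4) = 51 + (20 - 5*sqrt(7)) = 71 - 5*sqrt(7)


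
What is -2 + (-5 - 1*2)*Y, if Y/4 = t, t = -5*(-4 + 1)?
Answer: -422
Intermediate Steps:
t = 15 (t = -5*(-3) = 15)
Y = 60 (Y = 4*15 = 60)
-2 + (-5 - 1*2)*Y = -2 + (-5 - 1*2)*60 = -2 + (-5 - 2)*60 = -2 - 7*60 = -2 - 420 = -422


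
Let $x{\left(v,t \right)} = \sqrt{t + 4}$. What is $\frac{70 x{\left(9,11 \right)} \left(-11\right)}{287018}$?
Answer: $- \frac{385 \sqrt{15}}{143509} \approx -0.01039$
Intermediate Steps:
$x{\left(v,t \right)} = \sqrt{4 + t}$
$\frac{70 x{\left(9,11 \right)} \left(-11\right)}{287018} = \frac{70 \sqrt{4 + 11} \left(-11\right)}{287018} = 70 \sqrt{15} \left(-11\right) \frac{1}{287018} = - 770 \sqrt{15} \cdot \frac{1}{287018} = - \frac{385 \sqrt{15}}{143509}$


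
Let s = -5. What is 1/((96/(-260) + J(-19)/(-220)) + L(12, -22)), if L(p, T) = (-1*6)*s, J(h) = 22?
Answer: 130/3839 ≈ 0.033863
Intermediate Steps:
L(p, T) = 30 (L(p, T) = -1*6*(-5) = -6*(-5) = 30)
1/((96/(-260) + J(-19)/(-220)) + L(12, -22)) = 1/((96/(-260) + 22/(-220)) + 30) = 1/((96*(-1/260) + 22*(-1/220)) + 30) = 1/((-24/65 - 1/10) + 30) = 1/(-61/130 + 30) = 1/(3839/130) = 130/3839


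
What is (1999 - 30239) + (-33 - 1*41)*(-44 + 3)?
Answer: -25206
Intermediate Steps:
(1999 - 30239) + (-33 - 1*41)*(-44 + 3) = -28240 + (-33 - 41)*(-41) = -28240 - 74*(-41) = -28240 + 3034 = -25206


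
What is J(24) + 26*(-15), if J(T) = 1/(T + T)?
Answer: -18719/48 ≈ -389.98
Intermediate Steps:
J(T) = 1/(2*T)
J(24) + 26*(-15) = (½)/24 + 26*(-15) = (½)*(1/24) - 390 = 1/48 - 390 = -18719/48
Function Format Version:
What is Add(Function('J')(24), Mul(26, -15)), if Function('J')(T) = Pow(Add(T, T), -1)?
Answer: Rational(-18719, 48) ≈ -389.98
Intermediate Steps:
Function('J')(T) = Mul(Rational(1, 2), Pow(T, -1)) (Function('J')(T) = Pow(Mul(2, T), -1) = Mul(Rational(1, 2), Pow(T, -1)))
Add(Function('J')(24), Mul(26, -15)) = Add(Mul(Rational(1, 2), Pow(24, -1)), Mul(26, -15)) = Add(Mul(Rational(1, 2), Rational(1, 24)), -390) = Add(Rational(1, 48), -390) = Rational(-18719, 48)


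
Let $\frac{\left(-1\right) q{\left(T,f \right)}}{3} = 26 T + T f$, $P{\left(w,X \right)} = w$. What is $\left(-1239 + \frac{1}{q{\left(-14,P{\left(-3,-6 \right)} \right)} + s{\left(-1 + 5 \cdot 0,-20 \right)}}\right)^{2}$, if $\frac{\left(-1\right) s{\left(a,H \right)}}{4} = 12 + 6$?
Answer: $\frac{1226921752225}{799236} \approx 1.5351 \cdot 10^{6}$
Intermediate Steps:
$q{\left(T,f \right)} = - 78 T - 3 T f$ ($q{\left(T,f \right)} = - 3 \left(26 T + T f\right) = - 78 T - 3 T f$)
$s{\left(a,H \right)} = -72$ ($s{\left(a,H \right)} = - 4 \left(12 + 6\right) = \left(-4\right) 18 = -72$)
$\left(-1239 + \frac{1}{q{\left(-14,P{\left(-3,-6 \right)} \right)} + s{\left(-1 + 5 \cdot 0,-20 \right)}}\right)^{2} = \left(-1239 + \frac{1}{\left(-3\right) \left(-14\right) \left(26 - 3\right) - 72}\right)^{2} = \left(-1239 + \frac{1}{\left(-3\right) \left(-14\right) 23 - 72}\right)^{2} = \left(-1239 + \frac{1}{966 - 72}\right)^{2} = \left(-1239 + \frac{1}{894}\right)^{2} = \left(- \frac{1107665}{894}\right)^{2} = \frac{1226921752225}{799236}$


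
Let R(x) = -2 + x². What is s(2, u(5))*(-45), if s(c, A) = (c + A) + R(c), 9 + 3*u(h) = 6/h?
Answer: -63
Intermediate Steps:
u(h) = -3 + 2/h (u(h) = -3 + (6/h)/3 = -3 + 2/h)
s(c, A) = -2 + A + c + c² (s(c, A) = (c + A) + (-2 + c²) = (A + c) + (-2 + c²) = -2 + A + c + c²)
s(2, u(5))*(-45) = (-2 + (-3 + 2/5) + 2 + 2²)*(-45) = (-2 + (-3 + 2*(⅕)) + 2 + 4)*(-45) = (-2 + (-3 + ⅖) + 2 + 4)*(-45) = (-2 - 13/5 + 2 + 4)*(-45) = (7/5)*(-45) = -63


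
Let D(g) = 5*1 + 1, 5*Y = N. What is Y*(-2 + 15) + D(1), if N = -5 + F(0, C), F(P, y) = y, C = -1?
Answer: -48/5 ≈ -9.6000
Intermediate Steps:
N = -6 (N = -5 - 1 = -6)
Y = -6/5 (Y = (1/5)*(-6) = -6/5 ≈ -1.2000)
D(g) = 6 (D(g) = 5 + 1 = 6)
Y*(-2 + 15) + D(1) = -6*(-2 + 15)/5 + 6 = -6/5*13 + 6 = -78/5 + 6 = -48/5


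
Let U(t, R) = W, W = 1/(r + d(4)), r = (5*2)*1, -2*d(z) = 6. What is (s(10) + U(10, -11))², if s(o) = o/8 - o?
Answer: 58081/784 ≈ 74.083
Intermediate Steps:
d(z) = -3 (d(z) = -½*6 = -3)
r = 10 (r = 10*1 = 10)
s(o) = -7*o/8 (s(o) = o*(⅛) - o = o/8 - o = -7*o/8)
W = ⅐ (W = 1/(10 - 3) = 1/7 = ⅐ ≈ 0.14286)
U(t, R) = ⅐
(s(10) + U(10, -11))² = (-7/8*10 + ⅐)² = (-35/4 + ⅐)² = (-241/28)² = 58081/784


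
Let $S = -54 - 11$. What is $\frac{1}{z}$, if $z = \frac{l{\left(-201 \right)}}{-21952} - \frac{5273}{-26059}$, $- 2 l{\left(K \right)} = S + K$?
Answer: $\frac{81721024}{16041007} \approx 5.0945$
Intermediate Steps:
$S = -65$
$l{\left(K \right)} = \frac{65}{2} - \frac{K}{2}$ ($l{\left(K \right)} = - \frac{-65 + K}{2} = \frac{65}{2} - \frac{K}{2}$)
$z = \frac{16041007}{81721024}$ ($z = \frac{\frac{65}{2} - - \frac{201}{2}}{-21952} - \frac{5273}{-26059} = \left(\frac{65}{2} + \frac{201}{2}\right) \left(- \frac{1}{21952}\right) - - \frac{5273}{26059} = 133 \left(- \frac{1}{21952}\right) + \frac{5273}{26059} = - \frac{19}{3136} + \frac{5273}{26059} = \frac{16041007}{81721024} \approx 0.19629$)
$\frac{1}{z} = \frac{1}{\frac{16041007}{81721024}} = \frac{81721024}{16041007}$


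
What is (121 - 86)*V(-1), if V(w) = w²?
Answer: 35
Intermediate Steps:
(121 - 86)*V(-1) = (121 - 86)*(-1)² = 35*1 = 35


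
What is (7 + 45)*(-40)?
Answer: -2080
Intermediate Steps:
(7 + 45)*(-40) = 52*(-40) = -2080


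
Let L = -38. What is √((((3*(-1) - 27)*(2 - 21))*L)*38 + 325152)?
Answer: 2*I*√124482 ≈ 705.64*I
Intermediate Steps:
√((((3*(-1) - 27)*(2 - 21))*L)*38 + 325152) = √((((3*(-1) - 27)*(2 - 21))*(-38))*38 + 325152) = √((((-3 - 27)*(-19))*(-38))*38 + 325152) = √((-30*(-19)*(-38))*38 + 325152) = √((570*(-38))*38 + 325152) = √(-21660*38 + 325152) = √(-823080 + 325152) = √(-497928) = 2*I*√124482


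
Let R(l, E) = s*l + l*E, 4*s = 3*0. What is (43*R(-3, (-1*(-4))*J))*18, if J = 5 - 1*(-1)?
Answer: -55728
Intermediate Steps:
J = 6 (J = 5 + 1 = 6)
s = 0 (s = (3*0)/4 = (¼)*0 = 0)
R(l, E) = E*l (R(l, E) = 0*l + l*E = 0 + E*l = E*l)
(43*R(-3, (-1*(-4))*J))*18 = (43*((-1*(-4)*6)*(-3)))*18 = (43*((4*6)*(-3)))*18 = (43*(24*(-3)))*18 = (43*(-72))*18 = -3096*18 = -55728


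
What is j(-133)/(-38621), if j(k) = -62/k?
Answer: -62/5136593 ≈ -1.2070e-5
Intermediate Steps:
j(-133)/(-38621) = -62/(-133)/(-38621) = -62*(-1/133)*(-1/38621) = (62/133)*(-1/38621) = -62/5136593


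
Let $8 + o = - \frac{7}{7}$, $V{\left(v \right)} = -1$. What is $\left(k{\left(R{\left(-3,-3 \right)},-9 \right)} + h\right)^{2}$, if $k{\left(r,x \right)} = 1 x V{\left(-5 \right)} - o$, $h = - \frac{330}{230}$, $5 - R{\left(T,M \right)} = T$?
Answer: $\frac{145161}{529} \approx 274.41$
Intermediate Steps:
$R{\left(T,M \right)} = 5 - T$
$o = -9$ ($o = -8 - \frac{7}{7} = -8 - 1 = -9$)
$h = - \frac{33}{23}$ ($h = \left(-330\right) \frac{1}{230} = - \frac{33}{23} \approx -1.4348$)
$k{\left(r,x \right)} = 9 - x$ ($k{\left(r,x \right)} = 1 x \left(-1\right) - -9 = x \left(-1\right) + 9 = - x + 9 = 9 - x$)
$\left(k{\left(R{\left(-3,-3 \right)},-9 \right)} + h\right)^{2} = \left(\left(9 - -9\right) - \frac{33}{23}\right)^{2} = \left(\left(9 + 9\right) - \frac{33}{23}\right)^{2} = \left(18 - \frac{33}{23}\right)^{2} = \left(\frac{381}{23}\right)^{2} = \frac{145161}{529}$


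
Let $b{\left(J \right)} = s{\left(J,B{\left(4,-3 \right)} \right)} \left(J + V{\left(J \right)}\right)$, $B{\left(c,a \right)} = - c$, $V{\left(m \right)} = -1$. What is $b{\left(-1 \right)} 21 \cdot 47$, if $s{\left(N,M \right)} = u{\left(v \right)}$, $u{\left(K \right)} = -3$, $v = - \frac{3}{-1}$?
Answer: $5922$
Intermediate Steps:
$v = 3$ ($v = \left(-3\right) \left(-1\right) = 3$)
$s{\left(N,M \right)} = -3$
$b{\left(J \right)} = 3 - 3 J$ ($b{\left(J \right)} = - 3 \left(J - 1\right) = - 3 \left(-1 + J\right) = 3 - 3 J$)
$b{\left(-1 \right)} 21 \cdot 47 = \left(3 - -3\right) 21 \cdot 47 = \left(3 + 3\right) 21 \cdot 47 = 6 \cdot 21 \cdot 47 = 126 \cdot 47 = 5922$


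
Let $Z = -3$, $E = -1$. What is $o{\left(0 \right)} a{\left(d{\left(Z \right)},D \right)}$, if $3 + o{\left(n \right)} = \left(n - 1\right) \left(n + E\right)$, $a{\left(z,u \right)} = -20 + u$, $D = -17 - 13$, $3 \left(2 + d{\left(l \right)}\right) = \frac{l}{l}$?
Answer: $100$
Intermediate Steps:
$d{\left(l \right)} = - \frac{5}{3}$ ($d{\left(l \right)} = -2 + \frac{l \frac{1}{l}}{3} = -2 + \frac{1}{3} \cdot 1 = -2 + \frac{1}{3} = - \frac{5}{3}$)
$D = -30$
$o{\left(n \right)} = -3 + \left(-1 + n\right)^{2}$ ($o{\left(n \right)} = -3 + \left(n - 1\right) \left(n - 1\right) = -3 + \left(-1 + n\right) \left(-1 + n\right) = -3 + \left(-1 + n\right)^{2}$)
$o{\left(0 \right)} a{\left(d{\left(Z \right)},D \right)} = \left(-2 + 0^{2} - 0\right) \left(-20 - 30\right) = \left(-2 + 0 + 0\right) \left(-50\right) = \left(-2\right) \left(-50\right) = 100$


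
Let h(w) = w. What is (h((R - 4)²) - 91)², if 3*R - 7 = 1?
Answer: 644809/81 ≈ 7960.6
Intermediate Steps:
R = 8/3 (R = 7/3 + (⅓)*1 = 7/3 + ⅓ = 8/3 ≈ 2.6667)
(h((R - 4)²) - 91)² = ((8/3 - 4)² - 91)² = ((-4/3)² - 91)² = (16/9 - 91)² = (-803/9)² = 644809/81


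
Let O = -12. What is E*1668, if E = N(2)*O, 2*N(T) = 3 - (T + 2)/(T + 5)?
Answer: -170136/7 ≈ -24305.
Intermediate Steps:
N(T) = 3/2 - (2 + T)/(2*(5 + T)) (N(T) = (3 - (T + 2)/(T + 5))/2 = (3 - (2 + T)/(5 + T))/2 = 3/2 - (2 + T)/(2*(5 + T)))
E = -102/7 (E = ((13/2 + 2)/(5 + 2))*(-12) = ((17/2)/7)*(-12) = ((1/7)*(17/2))*(-12) = (17/14)*(-12) = -102/7 ≈ -14.571)
E*1668 = -102/7*1668 = -170136/7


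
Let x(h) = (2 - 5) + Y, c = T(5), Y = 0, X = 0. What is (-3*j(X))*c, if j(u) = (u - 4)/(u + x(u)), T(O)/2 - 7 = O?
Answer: -96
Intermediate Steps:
T(O) = 14 + 2*O
c = 24 (c = 14 + 2*5 = 14 + 10 = 24)
x(h) = -3 (x(h) = (2 - 5) + 0 = -3 + 0 = -3)
j(u) = (-4 + u)/(-3 + u) (j(u) = (u - 4)/(u - 3) = (-4 + u)/(-3 + u))
(-3*j(X))*c = -3*(-4 + 0)/(-3 + 0)*24 = -3*(-4)/(-3)*24 = -(-1)*(-4)*24 = -3*4/3*24 = -4*24 = -96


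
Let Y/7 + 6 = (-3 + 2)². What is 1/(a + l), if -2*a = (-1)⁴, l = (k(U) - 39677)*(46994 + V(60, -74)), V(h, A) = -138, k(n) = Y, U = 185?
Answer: -2/3721490945 ≈ -5.3742e-10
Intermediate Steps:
Y = -35 (Y = -42 + 7*(-3 + 2)² = -42 + 7*(-1)² = -42 + 7*1 = -42 + 7 = -35)
k(n) = -35
l = -1860745472 (l = (-35 - 39677)*(46994 - 138) = -39712*46856 = -1860745472)
a = -½ (a = -½*(-1)⁴ = -½*1 = -½ ≈ -0.50000)
1/(a + l) = 1/(-½ - 1860745472) = 1/(-3721490945/2) = -2/3721490945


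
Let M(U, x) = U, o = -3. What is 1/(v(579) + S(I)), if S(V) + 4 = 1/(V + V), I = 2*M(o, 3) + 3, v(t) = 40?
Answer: 6/215 ≈ 0.027907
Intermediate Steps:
I = -3 (I = 2*(-3) + 3 = -6 + 3 = -3)
S(V) = -4 + 1/(2*V) (S(V) = -4 + 1/(V + V) = -4 + 1/(2*V))
1/(v(579) + S(I)) = 1/(40 + (-4 + (½)/(-3))) = 1/(40 + (-4 + (½)*(-⅓))) = 1/(40 + (-4 - ⅙)) = 1/(40 - 25/6) = 1/(215/6) = 6/215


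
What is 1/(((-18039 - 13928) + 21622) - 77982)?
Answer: -1/88327 ≈ -1.1322e-5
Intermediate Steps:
1/(((-18039 - 13928) + 21622) - 77982) = 1/((-31967 + 21622) - 77982) = 1/(-10345 - 77982) = 1/(-88327) = -1/88327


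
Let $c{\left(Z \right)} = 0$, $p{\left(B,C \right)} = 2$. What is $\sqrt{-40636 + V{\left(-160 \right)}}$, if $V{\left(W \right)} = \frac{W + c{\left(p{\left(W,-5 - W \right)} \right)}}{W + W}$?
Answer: $\frac{i \sqrt{162542}}{2} \approx 201.58 i$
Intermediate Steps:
$V{\left(W \right)} = \frac{1}{2}$ ($V{\left(W \right)} = \frac{W + 0}{W + W} = \frac{W}{2 W} = W \frac{1}{2 W} = \frac{1}{2}$)
$\sqrt{-40636 + V{\left(-160 \right)}} = \sqrt{-40636 + \frac{1}{2}} = \sqrt{- \frac{81271}{2}} = \frac{i \sqrt{162542}}{2}$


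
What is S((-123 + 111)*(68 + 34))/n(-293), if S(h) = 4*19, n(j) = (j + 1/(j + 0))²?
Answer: 1631131/1842555625 ≈ 0.00088525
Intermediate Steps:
n(j) = (j + 1/j)²
S(h) = 76
S((-123 + 111)*(68 + 34))/n(-293) = 76/(((1 + (-293)²)²/(-293)²)) = 76/(((1 + 85849)²/85849)) = 76/(((1/85849)*85850²)) = 76/(((1/85849)*7370222500)) = 76/(7370222500/85849) = 76*(85849/7370222500) = 1631131/1842555625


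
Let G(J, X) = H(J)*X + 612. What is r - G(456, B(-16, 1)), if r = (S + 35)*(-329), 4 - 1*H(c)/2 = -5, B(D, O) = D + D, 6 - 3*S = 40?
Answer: -23467/3 ≈ -7822.3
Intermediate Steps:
S = -34/3 (S = 2 - ⅓*40 = 2 - 40/3 = -34/3 ≈ -11.333)
B(D, O) = 2*D
H(c) = 18 (H(c) = 8 - 2*(-5) = 8 + 10 = 18)
G(J, X) = 612 + 18*X (G(J, X) = 18*X + 612 = 612 + 18*X)
r = -23359/3 (r = (-34/3 + 35)*(-329) = (71/3)*(-329) = -23359/3 ≈ -7786.3)
r - G(456, B(-16, 1)) = -23359/3 - (612 + 18*(2*(-16))) = -23359/3 - (612 + 18*(-32)) = -23359/3 - (612 - 576) = -23359/3 - 1*36 = -23359/3 - 36 = -23467/3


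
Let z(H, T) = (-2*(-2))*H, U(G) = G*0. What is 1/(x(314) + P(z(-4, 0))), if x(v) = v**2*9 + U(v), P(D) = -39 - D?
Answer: 1/887341 ≈ 1.1270e-6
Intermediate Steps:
U(G) = 0
z(H, T) = 4*H
x(v) = 9*v**2 (x(v) = v**2*9 + 0 = 9*v**2 + 0 = 9*v**2)
1/(x(314) + P(z(-4, 0))) = 1/(9*314**2 + (-39 - 4*(-4))) = 1/(9*98596 + (-39 - 1*(-16))) = 1/(887364 + (-39 + 16)) = 1/(887364 - 23) = 1/887341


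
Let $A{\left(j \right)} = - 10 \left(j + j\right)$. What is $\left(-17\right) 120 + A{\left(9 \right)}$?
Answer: $-2220$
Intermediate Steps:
$A{\left(j \right)} = - 20 j$ ($A{\left(j \right)} = - 10 \cdot 2 j = - 20 j$)
$\left(-17\right) 120 + A{\left(9 \right)} = \left(-17\right) 120 - 180 = -2040 - 180 = -2220$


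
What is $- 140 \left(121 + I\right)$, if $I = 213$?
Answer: $-46760$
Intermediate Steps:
$- 140 \left(121 + I\right) = - 140 \left(121 + 213\right) = \left(-140\right) 334 = -46760$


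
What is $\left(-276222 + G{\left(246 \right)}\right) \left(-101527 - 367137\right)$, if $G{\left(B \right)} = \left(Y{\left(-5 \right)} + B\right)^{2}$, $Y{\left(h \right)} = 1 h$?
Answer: $102234833624$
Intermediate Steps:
$Y{\left(h \right)} = h$
$G{\left(B \right)} = \left(-5 + B\right)^{2}$
$\left(-276222 + G{\left(246 \right)}\right) \left(-101527 - 367137\right) = \left(-276222 + \left(-5 + 246\right)^{2}\right) \left(-101527 - 367137\right) = \left(-276222 + 241^{2}\right) \left(-468664\right) = \left(-276222 + 58081\right) \left(-468664\right) = \left(-218141\right) \left(-468664\right) = 102234833624$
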